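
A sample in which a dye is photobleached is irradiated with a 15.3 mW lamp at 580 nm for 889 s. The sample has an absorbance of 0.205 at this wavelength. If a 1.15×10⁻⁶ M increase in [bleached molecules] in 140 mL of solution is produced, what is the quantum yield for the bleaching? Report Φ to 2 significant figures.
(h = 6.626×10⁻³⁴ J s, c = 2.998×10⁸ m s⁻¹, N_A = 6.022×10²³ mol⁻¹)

Φ = 0.0065

Product: (1.15×10⁻⁶ M)(0.14 L) = 1.610×10⁻⁷ mol.
Photon energy at 580 nm: hc/λ = (6.626×10⁻³⁴)(2.998×10⁸)/(580×10⁻⁹) = 3.425×10⁻¹⁹ J.
Energy delivered: (15.3 mW)(889 s) = 13.60 J.
Photons incident: 13.60 / 3.425×10⁻¹⁹ = 3.971×10¹⁹, i.e. 3.971×10¹⁹/6.022×10²³ = 6.594×10⁻⁵ mol.
Fraction absorbed: 1 − 10^(−0.205) = 0.3763.
Photons absorbed: 0.3763 × 6.594×10⁻⁵ = 2.481×10⁻⁵ mol.
Φ = 1.610×10⁻⁷ mol / 2.481×10⁻⁵ mol photons = 0.0065.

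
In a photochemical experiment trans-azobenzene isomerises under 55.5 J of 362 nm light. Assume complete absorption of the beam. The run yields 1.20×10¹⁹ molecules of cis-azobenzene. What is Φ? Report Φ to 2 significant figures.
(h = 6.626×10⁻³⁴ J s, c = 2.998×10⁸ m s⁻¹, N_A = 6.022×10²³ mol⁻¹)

Φ = 0.12

Product: 1.20×10¹⁹ / 6.022×10²³ = 1.993×10⁻⁵ mol.
Photon energy at 362 nm: hc/λ = (6.626×10⁻³⁴)(2.998×10⁸)/(362×10⁻⁹) = 5.487×10⁻¹⁹ J.
Photons incident: 55.5 / 5.487×10⁻¹⁹ = 1.011×10²⁰, i.e. 1.011×10²⁰/6.022×10²³ = 1.679×10⁻⁴ mol.
Φ = 1.993×10⁻⁵ mol / 1.679×10⁻⁴ mol photons = 0.12.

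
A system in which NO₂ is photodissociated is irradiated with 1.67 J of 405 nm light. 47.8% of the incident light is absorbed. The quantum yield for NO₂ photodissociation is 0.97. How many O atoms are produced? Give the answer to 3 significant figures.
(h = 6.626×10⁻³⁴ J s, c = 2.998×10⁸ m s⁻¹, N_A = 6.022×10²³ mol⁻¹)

Photon energy at 405 nm: hc/λ = (6.626×10⁻³⁴)(2.998×10⁸)/(405×10⁻⁹) = 4.905×10⁻¹⁹ J.
Photons incident: 1.67 / 4.905×10⁻¹⁹ = 3.405×10¹⁸, i.e. 3.405×10¹⁸/6.022×10²³ = 5.654×10⁻⁶ mol.
Photons absorbed: 0.478 × 5.654×10⁻⁶ = 2.703×10⁻⁶ mol.
Product: Φ × n_abs = 0.97 × 2.703×10⁻⁶ = 2.622×10⁻⁶ mol.
As a count: 2.622×10⁻⁶ × 6.022×10²³ = 1.58×10¹⁸.

1.58×10¹⁸ atoms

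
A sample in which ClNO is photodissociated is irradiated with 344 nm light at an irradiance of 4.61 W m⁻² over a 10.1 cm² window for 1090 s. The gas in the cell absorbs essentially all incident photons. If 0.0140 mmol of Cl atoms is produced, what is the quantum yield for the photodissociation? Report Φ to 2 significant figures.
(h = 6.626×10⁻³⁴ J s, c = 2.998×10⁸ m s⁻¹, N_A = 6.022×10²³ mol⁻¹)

Product: 0.0140 mmol = 1.40×10⁻⁵ mol.
Photon energy at 344 nm: hc/λ = (6.626×10⁻³⁴)(2.998×10⁸)/(344×10⁻⁹) = 5.775×10⁻¹⁹ J.
Energy delivered: (4.61 W m⁻²)(10.1×10⁻⁴ m²)(1090 s) = 5.075 J.
Photons incident: 5.075 / 5.775×10⁻¹⁹ = 8.788×10¹⁸, i.e. 8.788×10¹⁸/6.022×10²³ = 1.459×10⁻⁵ mol.
Φ = 1.40×10⁻⁵ mol / 1.459×10⁻⁵ mol photons = 0.96.

Φ = 0.96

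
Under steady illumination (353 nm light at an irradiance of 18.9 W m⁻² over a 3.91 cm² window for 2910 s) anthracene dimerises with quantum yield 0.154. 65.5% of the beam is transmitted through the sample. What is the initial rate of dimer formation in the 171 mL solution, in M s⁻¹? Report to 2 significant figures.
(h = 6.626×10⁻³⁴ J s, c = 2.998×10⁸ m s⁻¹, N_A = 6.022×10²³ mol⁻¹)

6.8×10⁻⁹ M s⁻¹

Photon energy at 353 nm: hc/λ = (6.626×10⁻³⁴)(2.998×10⁸)/(353×10⁻⁹) = 5.627×10⁻¹⁹ J.
Energy delivered: (18.9 W m⁻²)(3.91×10⁻⁴ m²)(2910 s) = 21.50 J.
Photons incident: 21.50 / 5.627×10⁻¹⁹ = 3.821×10¹⁹, i.e. 3.821×10¹⁹/6.022×10²³ = 6.345×10⁻⁵ mol.
Fraction absorbed: 1 − 65.5/100 = 0.3450.
Photons absorbed: 0.3450 × 6.345×10⁻⁵ = 2.189×10⁻⁵ mol.
Product formed: 0.154 × 2.189×10⁻⁵ = 3.371×10⁻⁶ mol.
Rate: 3.371×10⁻⁶ mol / (2910 s × 0.171 L) = 6.8×10⁻⁹ M s⁻¹.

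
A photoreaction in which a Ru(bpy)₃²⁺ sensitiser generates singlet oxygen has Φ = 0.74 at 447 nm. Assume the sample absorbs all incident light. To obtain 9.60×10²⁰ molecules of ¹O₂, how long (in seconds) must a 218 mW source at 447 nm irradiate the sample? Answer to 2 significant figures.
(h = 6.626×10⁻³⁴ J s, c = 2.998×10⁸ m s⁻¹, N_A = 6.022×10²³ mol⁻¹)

t ≈ 2600 s

Product: 9.60×10²⁰ / 6.022×10²³ = 0.001594 mol.
Photons that must be absorbed: 0.001594 / 0.74 = 0.002154 mol.
Photon energy: hc/λ = 4.444×10⁻¹⁹ J; per mole, 2.676×10⁵ J mol⁻¹.
Energy required: 0.002154 × 2.676×10⁵ = 576.4 J.
Time: 576.4 J / 0.218 W = 2600 s.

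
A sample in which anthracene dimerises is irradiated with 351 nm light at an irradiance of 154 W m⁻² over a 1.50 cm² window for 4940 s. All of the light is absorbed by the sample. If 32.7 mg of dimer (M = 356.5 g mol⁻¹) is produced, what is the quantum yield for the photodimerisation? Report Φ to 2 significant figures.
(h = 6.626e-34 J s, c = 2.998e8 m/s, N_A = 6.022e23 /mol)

Φ = 0.27

Product: 32.7 mg / 356.5 g mol⁻¹ = 9.173e-5 mol.
Photon energy at 351 nm: hc/λ = (6.626e-34)(2.998e8)/(351e-9) = 5.659e-19 J.
Energy delivered: (154 W m⁻²)(1.50e-4 m²)(4940 s) = 114.1 J.
Photons incident: 114.1 / 5.659e-19 = 2.016e20, i.e. 2.016e20/6.022e23 = 3.348e-4 mol.
Φ = 9.173e-5 mol / 3.348e-4 mol photons = 0.27.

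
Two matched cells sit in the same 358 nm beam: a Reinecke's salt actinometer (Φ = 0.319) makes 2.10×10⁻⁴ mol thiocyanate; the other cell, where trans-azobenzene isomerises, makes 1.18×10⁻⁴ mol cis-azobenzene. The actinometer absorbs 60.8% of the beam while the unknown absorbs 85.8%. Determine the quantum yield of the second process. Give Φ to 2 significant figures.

Φ = 0.13

Photons absorbed by the actinometer: 2.10×10⁻⁴ / 0.319 = 6.583×10⁻⁴ mol.
Incident flux: 6.583×10⁻⁴ / 0.608 = 0.001083 einstein.
Absorbed by unknown: 0.858 × 0.001083 = 9.292×10⁻⁴ mol.
Φ(unknown) = 1.18×10⁻⁴ / 9.292×10⁻⁴ = 0.13.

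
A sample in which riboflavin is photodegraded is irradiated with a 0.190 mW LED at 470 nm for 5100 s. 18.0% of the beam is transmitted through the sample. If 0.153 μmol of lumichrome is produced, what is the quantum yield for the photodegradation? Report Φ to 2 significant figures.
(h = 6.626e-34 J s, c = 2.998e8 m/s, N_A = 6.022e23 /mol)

Product: 0.153 μmol = 1.53e-7 mol.
Photon energy at 470 nm: hc/λ = (6.626e-34)(2.998e8)/(470e-9) = 4.227e-19 J.
Energy delivered: (0.190 mW)(5100 s) = 0.9690 J.
Photons incident: 0.9690 / 4.227e-19 = 2.292e18, i.e. 2.292e18/6.022e23 = 3.806e-6 mol.
Fraction absorbed: 1 − 18.0/100 = 0.8200.
Photons absorbed: 0.8200 × 3.806e-6 = 3.121e-6 mol.
Φ = 1.53e-7 mol / 3.121e-6 mol photons = 0.049.

Φ = 0.049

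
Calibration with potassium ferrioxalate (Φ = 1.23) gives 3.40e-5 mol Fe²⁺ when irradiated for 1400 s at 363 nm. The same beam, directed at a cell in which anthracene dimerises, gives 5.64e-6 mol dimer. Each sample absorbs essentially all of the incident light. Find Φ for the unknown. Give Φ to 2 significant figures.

Photons absorbed by the actinometer: 3.40e-5 / 1.23 = 2.764e-5 mol.
Φ(unknown) = 5.64e-6 / 2.764e-5 = 0.20.

Φ = 0.20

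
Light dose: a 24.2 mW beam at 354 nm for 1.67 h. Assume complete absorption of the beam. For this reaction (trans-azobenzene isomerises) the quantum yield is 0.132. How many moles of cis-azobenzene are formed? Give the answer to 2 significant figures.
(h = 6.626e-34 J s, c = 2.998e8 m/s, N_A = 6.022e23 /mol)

Photon energy at 354 nm: hc/λ = (6.626e-34)(2.998e8)/(354e-9) = 5.612e-19 J.
Energy delivered: (24.2 mW)(6012 s) = 145.5 J.
Photons incident: 145.5 / 5.612e-19 = 2.593e20, i.e. 2.593e20/6.022e23 = 4.306e-4 mol.
Product: Φ × n_abs = 0.132 × 4.306e-4 = 5.684e-5 mol.

5.7e-5 mol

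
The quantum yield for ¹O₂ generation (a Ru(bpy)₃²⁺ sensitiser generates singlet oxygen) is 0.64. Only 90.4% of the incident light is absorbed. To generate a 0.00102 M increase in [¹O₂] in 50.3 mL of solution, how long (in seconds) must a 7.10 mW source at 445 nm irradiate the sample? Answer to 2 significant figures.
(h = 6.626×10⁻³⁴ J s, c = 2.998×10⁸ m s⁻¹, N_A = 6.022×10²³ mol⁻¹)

t ≈ 3400 s

Product: (0.00102 M)(0.0503 L) = 5.131×10⁻⁵ mol.
Photons that must be absorbed: 5.131×10⁻⁵ / 0.64 = 8.017×10⁻⁵ mol.
Incident photons needed: 8.017×10⁻⁵ / 0.904 = 8.868×10⁻⁵ mol.
Photon energy: hc/λ = 4.464×10⁻¹⁹ J; per mole, 2.688×10⁵ J mol⁻¹.
Energy required: 8.868×10⁻⁵ × 2.688×10⁵ = 23.84 J.
Time: 23.84 J / 0.0071 W = 3400 s.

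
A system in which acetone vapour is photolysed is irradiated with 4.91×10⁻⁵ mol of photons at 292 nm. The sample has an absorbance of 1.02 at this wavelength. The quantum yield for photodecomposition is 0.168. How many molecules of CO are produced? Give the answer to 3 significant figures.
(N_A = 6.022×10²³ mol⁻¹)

Fraction absorbed: 1 − 10^(−1.02) = 0.9045.
Photons absorbed: 0.9045 × 4.91×10⁻⁵ = 4.441×10⁻⁵ mol.
Product: Φ × n_abs = 0.168 × 4.441×10⁻⁵ = 7.461×10⁻⁶ mol.
As a count: 7.461×10⁻⁶ × 6.022×10²³ = 4.49×10¹⁸.

4.49×10¹⁸ molecules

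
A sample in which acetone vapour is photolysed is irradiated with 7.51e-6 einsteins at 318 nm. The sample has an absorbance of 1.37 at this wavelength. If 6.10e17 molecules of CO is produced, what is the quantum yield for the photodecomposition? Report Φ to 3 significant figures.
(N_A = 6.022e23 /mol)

Φ = 0.141

Product: 6.10e17 / 6.022e23 = 1.013e-6 mol.
Fraction absorbed: 1 − 10^(−1.37) = 0.9573.
Photons absorbed: 0.9573 × 7.51e-6 = 7.189e-6 mol.
Φ = 1.013e-6 mol / 7.189e-6 mol photons = 0.141.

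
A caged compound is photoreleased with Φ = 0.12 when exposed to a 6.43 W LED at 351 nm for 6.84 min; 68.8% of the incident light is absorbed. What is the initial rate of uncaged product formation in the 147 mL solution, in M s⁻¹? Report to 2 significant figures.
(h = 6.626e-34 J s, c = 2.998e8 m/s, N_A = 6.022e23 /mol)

1.1e-5 M s⁻¹

Photon energy at 351 nm: hc/λ = (6.626e-34)(2.998e8)/(351e-9) = 5.659e-19 J.
Energy delivered: (6.43 W)(410.4 s) = 2639 J.
Photons incident: 2639 / 5.659e-19 = 4.663e21, i.e. 4.663e21/6.022e23 = 0.007743 mol.
Photons absorbed: 0.688 × 0.007743 = 0.005327 mol.
Product formed: 0.12 × 0.005327 = 6.392e-4 mol.
Rate: 6.392e-4 mol / (410.4 s × 0.147 L) = 1.1e-5 M s⁻¹.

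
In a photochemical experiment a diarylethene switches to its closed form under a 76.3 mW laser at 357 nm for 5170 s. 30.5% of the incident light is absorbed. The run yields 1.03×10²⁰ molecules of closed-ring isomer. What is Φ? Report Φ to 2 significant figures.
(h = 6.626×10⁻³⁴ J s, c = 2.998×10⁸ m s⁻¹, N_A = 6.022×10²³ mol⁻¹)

Φ = 0.48

Product: 1.03×10²⁰ / 6.022×10²³ = 1.710×10⁻⁴ mol.
Photon energy at 357 nm: hc/λ = (6.626×10⁻³⁴)(2.998×10⁸)/(357×10⁻⁹) = 5.564×10⁻¹⁹ J.
Energy delivered: (76.3 mW)(5170 s) = 394.5 J.
Photons incident: 394.5 / 5.564×10⁻¹⁹ = 7.090×10²⁰, i.e. 7.090×10²⁰/6.022×10²³ = 0.001177 mol.
Photons absorbed: 0.305 × 0.001177 = 3.590×10⁻⁴ mol.
Φ = 1.710×10⁻⁴ mol / 3.590×10⁻⁴ mol photons = 0.48.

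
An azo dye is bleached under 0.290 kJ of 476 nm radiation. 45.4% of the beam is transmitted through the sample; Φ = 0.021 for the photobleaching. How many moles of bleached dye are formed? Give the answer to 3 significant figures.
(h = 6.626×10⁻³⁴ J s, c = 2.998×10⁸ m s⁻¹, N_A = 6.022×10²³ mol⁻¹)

1.32×10⁻⁵ mol

Photon energy at 476 nm: hc/λ = (6.626×10⁻³⁴)(2.998×10⁸)/(476×10⁻⁹) = 4.173×10⁻¹⁹ J.
Incident energy: 0.290 kJ = 290 J.
Photons incident: 290 / 4.173×10⁻¹⁹ = 6.949×10²⁰, i.e. 6.949×10²⁰/6.022×10²³ = 0.001154 mol.
Fraction absorbed: 1 − 45.4/100 = 0.5460.
Photons absorbed: 0.5460 × 0.001154 = 6.301×10⁻⁴ mol.
Product: Φ × n_abs = 0.021 × 6.301×10⁻⁴ = 1.323×10⁻⁵ mol.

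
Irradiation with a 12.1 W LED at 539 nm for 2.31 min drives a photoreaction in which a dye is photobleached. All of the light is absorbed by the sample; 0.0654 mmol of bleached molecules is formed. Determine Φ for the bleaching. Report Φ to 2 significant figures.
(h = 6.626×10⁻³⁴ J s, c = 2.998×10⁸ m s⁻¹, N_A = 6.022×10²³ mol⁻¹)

Product: 0.0654 mmol = 6.54×10⁻⁵ mol.
Photon energy at 539 nm: hc/λ = (6.626×10⁻³⁴)(2.998×10⁸)/(539×10⁻⁹) = 3.685×10⁻¹⁹ J.
Energy delivered: (12.1 W)(138.6 s) = 1677 J.
Photons incident: 1677 / 3.685×10⁻¹⁹ = 4.551×10²¹, i.e. 4.551×10²¹/6.022×10²³ = 0.007557 mol.
Φ = 6.54×10⁻⁵ mol / 0.007557 mol photons = 0.0087.

Φ = 0.0087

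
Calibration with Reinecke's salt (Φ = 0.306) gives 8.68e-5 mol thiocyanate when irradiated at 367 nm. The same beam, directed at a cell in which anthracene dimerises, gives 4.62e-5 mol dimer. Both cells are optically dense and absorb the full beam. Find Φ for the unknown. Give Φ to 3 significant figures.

Photons absorbed by the actinometer: 8.68e-5 / 0.306 = 2.837e-4 mol.
Φ(unknown) = 4.62e-5 / 2.837e-4 = 0.163.

Φ = 0.163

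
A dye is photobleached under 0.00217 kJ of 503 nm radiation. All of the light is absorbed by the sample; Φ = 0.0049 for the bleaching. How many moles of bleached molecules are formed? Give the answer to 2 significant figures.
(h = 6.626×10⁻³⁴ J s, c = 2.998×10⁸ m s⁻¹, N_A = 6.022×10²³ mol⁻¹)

Photon energy at 503 nm: hc/λ = (6.626×10⁻³⁴)(2.998×10⁸)/(503×10⁻⁹) = 3.949×10⁻¹⁹ J.
Incident energy: 0.00217 kJ = 2.17 J.
Photons incident: 2.17 / 3.949×10⁻¹⁹ = 5.495×10¹⁸, i.e. 5.495×10¹⁸/6.022×10²³ = 9.125×10⁻⁶ mol.
Product: Φ × n_abs = 0.0049 × 9.125×10⁻⁶ = 4.471×10⁻⁸ mol.

4.5×10⁻⁸ mol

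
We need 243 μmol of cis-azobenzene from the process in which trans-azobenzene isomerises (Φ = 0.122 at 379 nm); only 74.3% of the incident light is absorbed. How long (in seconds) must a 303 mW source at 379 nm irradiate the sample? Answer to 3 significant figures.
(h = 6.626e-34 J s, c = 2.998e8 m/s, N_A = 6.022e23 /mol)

t ≈ 2790 s

Product: 243 μmol = 2.43e-4 mol.
Photons that must be absorbed: 2.43e-4 / 0.122 = 0.001992 mol.
Incident photons needed: 0.001992 / 0.743 = 0.002681 mol.
Photon energy: hc/λ = 5.241e-19 J; per mole, 3.156e5 J mol⁻¹.
Energy required: 0.002681 × 3.156e5 = 846.1 J.
Time: 846.1 J / 0.303 W = 2790 s.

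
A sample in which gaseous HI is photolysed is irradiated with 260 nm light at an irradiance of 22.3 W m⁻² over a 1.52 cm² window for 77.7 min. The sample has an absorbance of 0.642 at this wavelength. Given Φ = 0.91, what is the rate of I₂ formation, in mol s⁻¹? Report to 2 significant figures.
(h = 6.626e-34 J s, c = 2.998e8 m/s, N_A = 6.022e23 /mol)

Photon energy at 260 nm: hc/λ = (6.626e-34)(2.998e8)/(260e-9) = 7.640e-19 J.
Energy delivered: (22.3 W m⁻²)(1.52e-4 m²)(4662 s) = 15.80 J.
Photons incident: 15.80 / 7.640e-19 = 2.068e19, i.e. 2.068e19/6.022e23 = 3.434e-5 mol.
Fraction absorbed: 1 − 10^(−0.642) = 0.7720.
Photons absorbed: 0.7720 × 3.434e-5 = 2.651e-5 mol.
Product formed: 0.91 × 2.651e-5 = 2.412e-5 mol.
Rate: 2.412e-5 / 4662 s = 5.2e-9 mol s⁻¹.

5.2e-9 mol s⁻¹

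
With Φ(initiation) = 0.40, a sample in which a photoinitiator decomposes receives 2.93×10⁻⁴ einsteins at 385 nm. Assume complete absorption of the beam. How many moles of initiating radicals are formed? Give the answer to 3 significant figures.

Product: Φ × n_abs = 0.40 × 2.93×10⁻⁴ = 1.172×10⁻⁴ mol.

1.17×10⁻⁴ mol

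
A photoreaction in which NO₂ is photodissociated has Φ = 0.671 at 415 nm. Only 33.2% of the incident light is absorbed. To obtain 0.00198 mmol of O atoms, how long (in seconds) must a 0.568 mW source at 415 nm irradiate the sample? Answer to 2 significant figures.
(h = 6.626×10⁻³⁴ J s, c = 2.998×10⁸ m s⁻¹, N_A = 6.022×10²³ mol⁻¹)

Product: 0.00198 mmol = 1.98×10⁻⁶ mol.
Photons that must be absorbed: 1.98×10⁻⁶ / 0.671 = 2.951×10⁻⁶ mol.
Incident photons needed: 2.951×10⁻⁶ / 0.332 = 8.889×10⁻⁶ mol.
Photon energy: hc/λ = 4.787×10⁻¹⁹ J; per mole, 2.883×10⁵ J mol⁻¹.
Energy required: 8.889×10⁻⁶ × 2.883×10⁵ = 2.563 J.
Time: 2.563 J / 0.000568 W = 4500 s.

t ≈ 4500 s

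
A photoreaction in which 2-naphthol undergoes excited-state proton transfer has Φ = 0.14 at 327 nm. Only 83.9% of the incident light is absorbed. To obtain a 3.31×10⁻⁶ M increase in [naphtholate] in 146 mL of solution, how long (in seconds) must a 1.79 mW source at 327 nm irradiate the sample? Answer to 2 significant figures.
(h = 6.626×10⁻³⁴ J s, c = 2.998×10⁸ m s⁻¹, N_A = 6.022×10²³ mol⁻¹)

t ≈ 840 s

Product: (3.31×10⁻⁶ M)(0.146 L) = 4.833×10⁻⁷ mol.
Photons that must be absorbed: 4.833×10⁻⁷ / 0.14 = 3.452×10⁻⁶ mol.
Incident photons needed: 3.452×10⁻⁶ / 0.839 = 4.114×10⁻⁶ mol.
Photon energy: hc/λ = 6.075×10⁻¹⁹ J; per mole, 3.658×10⁵ J mol⁻¹.
Energy required: 4.114×10⁻⁶ × 3.658×10⁵ = 1.505 J.
Time: 1.505 J / 0.00179 W = 840 s.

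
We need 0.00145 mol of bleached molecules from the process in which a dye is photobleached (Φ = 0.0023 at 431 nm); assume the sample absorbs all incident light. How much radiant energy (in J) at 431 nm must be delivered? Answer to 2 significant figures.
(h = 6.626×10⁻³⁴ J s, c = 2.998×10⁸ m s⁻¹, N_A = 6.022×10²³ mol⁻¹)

1.7×10⁵ J

Photons that must be absorbed: 0.00145 / 0.0023 = 0.6304 mol.
Photon energy: hc/λ = 4.609×10⁻¹⁹ J; per mole, 2.776×10⁵ J mol⁻¹.
Energy required: 0.6304 × 2.776×10⁵ = 1.7×10⁵ J.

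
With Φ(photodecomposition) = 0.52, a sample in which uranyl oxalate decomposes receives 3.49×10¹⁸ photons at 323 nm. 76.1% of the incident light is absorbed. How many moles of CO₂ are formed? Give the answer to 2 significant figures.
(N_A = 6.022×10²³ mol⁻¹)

2.3×10⁻⁶ mol

Moles of photons: 3.49×10¹⁸ / 6.022×10²³ = 5.795×10⁻⁶ mol.
Photons absorbed: 0.761 × 5.795×10⁻⁶ = 4.410×10⁻⁶ mol.
Product: Φ × n_abs = 0.52 × 4.410×10⁻⁶ = 2.293×10⁻⁶ mol.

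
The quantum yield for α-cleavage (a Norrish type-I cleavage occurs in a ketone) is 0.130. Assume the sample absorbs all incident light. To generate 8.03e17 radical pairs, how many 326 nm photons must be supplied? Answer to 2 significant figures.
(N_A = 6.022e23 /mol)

Product: 8.03e17 / 6.022e23 = 1.333e-6 mol.
Photons that must be absorbed: 1.333e-6 / 0.130 = 1.025e-5 mol.
Photon count: 1.025e-5 × 6.022e23 = 6.2e18.

6.2e18 photons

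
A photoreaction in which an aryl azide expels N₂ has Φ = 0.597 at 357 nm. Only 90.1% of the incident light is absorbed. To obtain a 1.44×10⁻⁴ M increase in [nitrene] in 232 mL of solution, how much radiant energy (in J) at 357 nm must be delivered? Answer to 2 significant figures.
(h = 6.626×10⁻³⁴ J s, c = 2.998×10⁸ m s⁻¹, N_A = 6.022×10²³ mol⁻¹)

Product: (1.44×10⁻⁴ M)(0.232 L) = 3.341×10⁻⁵ mol.
Photons that must be absorbed: 3.341×10⁻⁵ / 0.597 = 5.596×10⁻⁵ mol.
Incident photons needed: 5.596×10⁻⁵ / 0.901 = 6.211×10⁻⁵ mol.
Photon energy: hc/λ = 5.564×10⁻¹⁹ J; per mole, 3.351×10⁵ J mol⁻¹.
Energy required: 6.211×10⁻⁵ × 3.351×10⁵ = 21 J.

21 J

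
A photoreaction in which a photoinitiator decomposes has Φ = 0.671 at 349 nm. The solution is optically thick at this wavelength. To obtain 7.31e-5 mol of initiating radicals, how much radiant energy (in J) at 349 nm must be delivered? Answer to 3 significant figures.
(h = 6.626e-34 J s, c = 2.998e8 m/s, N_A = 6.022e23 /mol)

Photons that must be absorbed: 7.31e-5 / 0.671 = 1.089e-4 mol.
Photon energy: hc/λ = 5.692e-19 J; per mole, 3.428e5 J mol⁻¹.
Energy required: 1.089e-4 × 3.428e5 = 37.3 J.

37.3 J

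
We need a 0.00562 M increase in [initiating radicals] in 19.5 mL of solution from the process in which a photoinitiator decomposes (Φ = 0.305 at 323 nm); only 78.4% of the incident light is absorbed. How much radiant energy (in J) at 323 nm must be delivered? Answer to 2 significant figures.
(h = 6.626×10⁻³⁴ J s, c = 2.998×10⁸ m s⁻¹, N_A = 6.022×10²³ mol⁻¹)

Product: (0.00562 M)(0.0195 L) = 1.096×10⁻⁴ mol.
Photons that must be absorbed: 1.096×10⁻⁴ / 0.305 = 3.593×10⁻⁴ mol.
Incident photons needed: 3.593×10⁻⁴ / 0.784 = 4.583×10⁻⁴ mol.
Photon energy: hc/λ = 6.150×10⁻¹⁹ J; per mole, 3.704×10⁵ J mol⁻¹.
Energy required: 4.583×10⁻⁴ × 3.704×10⁵ = 170 J.

170 J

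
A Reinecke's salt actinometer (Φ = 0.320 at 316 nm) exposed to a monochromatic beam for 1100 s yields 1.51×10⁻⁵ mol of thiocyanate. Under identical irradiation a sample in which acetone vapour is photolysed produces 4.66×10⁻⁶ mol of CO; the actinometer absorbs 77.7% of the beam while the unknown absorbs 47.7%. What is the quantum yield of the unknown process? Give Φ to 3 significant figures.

Φ = 0.161

Photons absorbed by the actinometer: 1.51×10⁻⁵ / 0.320 = 4.719×10⁻⁵ mol.
Incident flux: 4.719×10⁻⁵ / 0.777 = 6.073×10⁻⁵ einstein.
Absorbed by unknown: 0.477 × 6.073×10⁻⁵ = 2.897×10⁻⁵ mol.
Φ(unknown) = 4.66×10⁻⁶ / 2.897×10⁻⁵ = 0.161.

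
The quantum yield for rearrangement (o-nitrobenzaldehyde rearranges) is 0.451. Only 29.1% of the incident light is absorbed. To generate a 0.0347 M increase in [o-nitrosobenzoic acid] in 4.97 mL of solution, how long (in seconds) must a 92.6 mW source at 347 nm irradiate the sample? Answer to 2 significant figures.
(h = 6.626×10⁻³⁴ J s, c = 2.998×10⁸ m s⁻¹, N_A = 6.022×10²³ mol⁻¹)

t ≈ 4900 s

Product: (0.0347 M)(0.00497 L) = 1.725×10⁻⁴ mol.
Photons that must be absorbed: 1.725×10⁻⁴ / 0.451 = 3.825×10⁻⁴ mol.
Incident photons needed: 3.825×10⁻⁴ / 0.291 = 0.001314 mol.
Photon energy: hc/λ = 5.725×10⁻¹⁹ J; per mole, 3.448×10⁵ J mol⁻¹.
Energy required: 0.001314 × 3.448×10⁵ = 453.1 J.
Time: 453.1 J / 0.0926 W = 4900 s.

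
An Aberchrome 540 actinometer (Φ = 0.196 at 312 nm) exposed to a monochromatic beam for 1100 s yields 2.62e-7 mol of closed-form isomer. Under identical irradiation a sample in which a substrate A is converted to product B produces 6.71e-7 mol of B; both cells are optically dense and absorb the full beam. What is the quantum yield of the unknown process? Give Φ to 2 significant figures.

Φ = 0.50

Photons absorbed by the actinometer: 2.62e-7 / 0.196 = 1.337e-6 mol.
Φ(unknown) = 6.71e-7 / 1.337e-6 = 0.50.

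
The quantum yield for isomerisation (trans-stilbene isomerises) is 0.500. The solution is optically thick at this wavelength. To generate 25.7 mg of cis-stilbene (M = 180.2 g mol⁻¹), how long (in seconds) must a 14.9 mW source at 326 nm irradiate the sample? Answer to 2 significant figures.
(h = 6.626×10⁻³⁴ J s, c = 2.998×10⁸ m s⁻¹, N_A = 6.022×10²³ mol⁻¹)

Product: 25.7 mg / 180.2 g mol⁻¹ = 1.426×10⁻⁴ mol.
Photons that must be absorbed: 1.426×10⁻⁴ / 0.500 = 2.852×10⁻⁴ mol.
Photon energy: hc/λ = 6.093×10⁻¹⁹ J; per mole, 3.669×10⁵ J mol⁻¹.
Energy required: 2.852×10⁻⁴ × 3.669×10⁵ = 104.6 J.
Time: 104.6 J / 0.0149 W = 7000 s.

t ≈ 7000 s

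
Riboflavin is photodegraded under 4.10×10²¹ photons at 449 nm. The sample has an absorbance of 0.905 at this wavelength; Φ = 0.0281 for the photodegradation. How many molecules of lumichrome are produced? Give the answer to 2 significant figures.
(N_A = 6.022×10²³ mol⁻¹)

Moles of photons: 4.10×10²¹ / 6.022×10²³ = 0.006808 mol.
Fraction absorbed: 1 − 10^(−0.905) = 0.8755.
Photons absorbed: 0.8755 × 0.006808 = 0.005960 mol.
Product: Φ × n_abs = 0.0281 × 0.005960 = 1.675×10⁻⁴ mol.
As a count: 1.675×10⁻⁴ × 6.022×10²³ = 1.0×10²⁰.

1.0×10²⁰ molecules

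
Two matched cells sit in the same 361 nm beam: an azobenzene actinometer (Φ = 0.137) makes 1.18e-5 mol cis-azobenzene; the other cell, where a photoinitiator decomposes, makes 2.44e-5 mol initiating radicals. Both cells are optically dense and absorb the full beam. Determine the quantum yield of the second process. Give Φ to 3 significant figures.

Φ = 0.283

Photons absorbed by the actinometer: 1.18e-5 / 0.137 = 8.613e-5 mol.
Φ(unknown) = 2.44e-5 / 8.613e-5 = 0.283.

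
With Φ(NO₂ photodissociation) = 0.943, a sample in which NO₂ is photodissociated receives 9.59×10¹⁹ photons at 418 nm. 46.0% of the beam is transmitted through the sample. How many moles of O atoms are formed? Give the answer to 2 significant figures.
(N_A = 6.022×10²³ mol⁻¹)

8.1×10⁻⁵ mol

Moles of photons: 9.59×10¹⁹ / 6.022×10²³ = 1.592×10⁻⁴ mol.
Fraction absorbed: 1 − 46.0/100 = 0.5400.
Photons absorbed: 0.5400 × 1.592×10⁻⁴ = 8.597×10⁻⁵ mol.
Product: Φ × n_abs = 0.943 × 8.597×10⁻⁵ = 8.107×10⁻⁵ mol.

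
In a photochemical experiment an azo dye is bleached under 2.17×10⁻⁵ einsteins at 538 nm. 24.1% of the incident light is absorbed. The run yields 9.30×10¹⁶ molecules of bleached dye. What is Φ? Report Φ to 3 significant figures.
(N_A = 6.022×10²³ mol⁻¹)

Product: 9.30×10¹⁶ / 6.022×10²³ = 1.544×10⁻⁷ mol.
Photons absorbed: 0.241 × 2.17×10⁻⁵ = 5.230×10⁻⁶ mol.
Φ = 1.544×10⁻⁷ mol / 5.230×10⁻⁶ mol photons = 0.0295.

Φ = 0.0295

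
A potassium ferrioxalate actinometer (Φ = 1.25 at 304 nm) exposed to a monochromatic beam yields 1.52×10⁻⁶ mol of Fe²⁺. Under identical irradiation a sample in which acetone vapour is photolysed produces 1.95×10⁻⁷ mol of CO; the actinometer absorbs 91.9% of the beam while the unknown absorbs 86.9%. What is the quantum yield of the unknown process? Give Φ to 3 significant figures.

Φ = 0.170

Photons absorbed by the actinometer: 1.52×10⁻⁶ / 1.25 = 1.216×10⁻⁶ mol.
Incident flux: 1.216×10⁻⁶ / 0.919 = 1.323×10⁻⁶ einstein.
Absorbed by unknown: 0.869 × 1.323×10⁻⁶ = 1.150×10⁻⁶ mol.
Φ(unknown) = 1.95×10⁻⁷ / 1.150×10⁻⁶ = 0.170.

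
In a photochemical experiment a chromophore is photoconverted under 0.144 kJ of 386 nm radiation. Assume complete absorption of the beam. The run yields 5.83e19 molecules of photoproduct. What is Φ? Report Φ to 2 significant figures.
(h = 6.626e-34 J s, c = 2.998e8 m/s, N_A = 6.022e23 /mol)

Product: 5.83e19 / 6.022e23 = 9.681e-5 mol.
Photon energy at 386 nm: hc/λ = (6.626e-34)(2.998e8)/(386e-9) = 5.146e-19 J.
Incident energy: 0.144 kJ = 144 J.
Photons incident: 144 / 5.146e-19 = 2.798e20, i.e. 2.798e20/6.022e23 = 4.646e-4 mol.
Φ = 9.681e-5 mol / 4.646e-4 mol photons = 0.21.

Φ = 0.21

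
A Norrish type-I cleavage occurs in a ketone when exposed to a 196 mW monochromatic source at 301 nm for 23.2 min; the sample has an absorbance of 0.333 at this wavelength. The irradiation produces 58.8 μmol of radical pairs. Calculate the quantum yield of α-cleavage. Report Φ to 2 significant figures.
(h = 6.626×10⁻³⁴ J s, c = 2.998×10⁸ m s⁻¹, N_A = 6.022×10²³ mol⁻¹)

Φ = 0.16

Product: 58.8 μmol = 5.88×10⁻⁵ mol.
Photon energy at 301 nm: hc/λ = (6.626×10⁻³⁴)(2.998×10⁸)/(301×10⁻⁹) = 6.600×10⁻¹⁹ J.
Energy delivered: (196 mW)(1392 s) = 272.8 J.
Photons incident: 272.8 / 6.600×10⁻¹⁹ = 4.133×10²⁰, i.e. 4.133×10²⁰/6.022×10²³ = 6.863×10⁻⁴ mol.
Fraction absorbed: 1 − 10^(−0.333) = 0.5355.
Photons absorbed: 0.5355 × 6.863×10⁻⁴ = 3.675×10⁻⁴ mol.
Φ = 5.88×10⁻⁵ mol / 3.675×10⁻⁴ mol photons = 0.16.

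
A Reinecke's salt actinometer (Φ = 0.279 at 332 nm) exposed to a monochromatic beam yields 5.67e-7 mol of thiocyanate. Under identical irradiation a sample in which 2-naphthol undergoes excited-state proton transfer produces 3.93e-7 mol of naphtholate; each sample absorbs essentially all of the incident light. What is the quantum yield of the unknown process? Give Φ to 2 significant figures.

Photons absorbed by the actinometer: 5.67e-7 / 0.279 = 2.032e-6 mol.
Φ(unknown) = 3.93e-7 / 2.032e-6 = 0.19.

Φ = 0.19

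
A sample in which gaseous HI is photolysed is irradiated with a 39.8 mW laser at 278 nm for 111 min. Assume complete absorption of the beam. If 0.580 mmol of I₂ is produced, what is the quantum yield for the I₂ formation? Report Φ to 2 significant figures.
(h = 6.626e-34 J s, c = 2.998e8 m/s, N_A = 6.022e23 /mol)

Φ = 0.94

Product: 0.580 mmol = 5.80e-4 mol.
Photon energy at 278 nm: hc/λ = (6.626e-34)(2.998e8)/(278e-9) = 7.146e-19 J.
Energy delivered: (39.8 mW)(6660 s) = 265.1 J.
Photons incident: 265.1 / 7.146e-19 = 3.710e20, i.e. 3.710e20/6.022e23 = 6.161e-4 mol.
Φ = 5.80e-4 mol / 6.161e-4 mol photons = 0.94.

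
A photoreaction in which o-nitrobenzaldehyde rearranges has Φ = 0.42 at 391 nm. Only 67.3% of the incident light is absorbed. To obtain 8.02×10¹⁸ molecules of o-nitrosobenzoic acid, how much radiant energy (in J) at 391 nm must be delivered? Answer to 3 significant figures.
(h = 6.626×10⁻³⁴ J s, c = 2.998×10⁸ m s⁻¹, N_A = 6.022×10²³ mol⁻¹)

Product: 8.02×10¹⁸ / 6.022×10²³ = 1.332×10⁻⁵ mol.
Photons that must be absorbed: 1.332×10⁻⁵ / 0.42 = 3.171×10⁻⁵ mol.
Incident photons needed: 3.171×10⁻⁵ / 0.673 = 4.712×10⁻⁵ mol.
Photon energy: hc/λ = 5.080×10⁻¹⁹ J; per mole, 3.059×10⁵ J mol⁻¹.
Energy required: 4.712×10⁻⁵ × 3.059×10⁵ = 14.4 J.

14.4 J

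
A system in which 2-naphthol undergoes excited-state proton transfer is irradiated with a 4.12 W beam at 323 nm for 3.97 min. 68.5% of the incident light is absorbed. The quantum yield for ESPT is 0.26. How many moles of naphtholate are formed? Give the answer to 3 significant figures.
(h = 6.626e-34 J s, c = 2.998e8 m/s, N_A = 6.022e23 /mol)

4.72e-4 mol

Photon energy at 323 nm: hc/λ = (6.626e-34)(2.998e8)/(323e-9) = 6.150e-19 J.
Energy delivered: (4.12 W)(238.2 s) = 981.4 J.
Photons incident: 981.4 / 6.150e-19 = 1.596e21, i.e. 1.596e21/6.022e23 = 0.002650 mol.
Photons absorbed: 0.685 × 0.002650 = 0.001815 mol.
Product: Φ × n_abs = 0.26 × 0.001815 = 4.719e-4 mol.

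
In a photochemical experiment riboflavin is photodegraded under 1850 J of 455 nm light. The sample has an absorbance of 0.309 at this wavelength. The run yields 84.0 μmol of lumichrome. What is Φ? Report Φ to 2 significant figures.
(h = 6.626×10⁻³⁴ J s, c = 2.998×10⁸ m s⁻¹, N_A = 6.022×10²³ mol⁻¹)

Φ = 0.023

Product: 84.0 μmol = 8.40×10⁻⁵ mol.
Photon energy at 455 nm: hc/λ = (6.626×10⁻³⁴)(2.998×10⁸)/(455×10⁻⁹) = 4.366×10⁻¹⁹ J.
Photons incident: 1850 / 4.366×10⁻¹⁹ = 4.237×10²¹, i.e. 4.237×10²¹/6.022×10²³ = 0.007036 mol.
Fraction absorbed: 1 − 10^(−0.309) = 0.5091.
Photons absorbed: 0.5091 × 0.007036 = 0.003582 mol.
Φ = 8.40×10⁻⁵ mol / 0.003582 mol photons = 0.023.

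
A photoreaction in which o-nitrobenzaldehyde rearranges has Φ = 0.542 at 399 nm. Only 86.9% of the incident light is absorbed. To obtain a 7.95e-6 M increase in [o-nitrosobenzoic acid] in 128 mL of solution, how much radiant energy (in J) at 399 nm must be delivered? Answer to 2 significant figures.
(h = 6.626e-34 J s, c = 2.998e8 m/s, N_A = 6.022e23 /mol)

0.65 J

Product: (7.95e-6 M)(0.128 L) = 1.018e-6 mol.
Photons that must be absorbed: 1.018e-6 / 0.542 = 1.878e-6 mol.
Incident photons needed: 1.878e-6 / 0.869 = 2.161e-6 mol.
Photon energy: hc/λ = 4.979e-19 J; per mole, 2.998e5 J mol⁻¹.
Energy required: 2.161e-6 × 2.998e5 = 0.65 J.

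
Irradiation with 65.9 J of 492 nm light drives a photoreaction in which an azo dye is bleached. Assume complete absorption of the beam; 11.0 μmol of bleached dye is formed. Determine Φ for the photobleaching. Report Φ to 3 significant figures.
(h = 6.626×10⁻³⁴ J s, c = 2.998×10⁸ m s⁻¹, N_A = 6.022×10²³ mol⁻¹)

Product: 11.0 μmol = 1.10×10⁻⁵ mol.
Photon energy at 492 nm: hc/λ = (6.626×10⁻³⁴)(2.998×10⁸)/(492×10⁻⁹) = 4.038×10⁻¹⁹ J.
Photons incident: 65.9 / 4.038×10⁻¹⁹ = 1.632×10²⁰, i.e. 1.632×10²⁰/6.022×10²³ = 2.710×10⁻⁴ mol.
Φ = 1.10×10⁻⁵ mol / 2.710×10⁻⁴ mol photons = 0.0406.

Φ = 0.0406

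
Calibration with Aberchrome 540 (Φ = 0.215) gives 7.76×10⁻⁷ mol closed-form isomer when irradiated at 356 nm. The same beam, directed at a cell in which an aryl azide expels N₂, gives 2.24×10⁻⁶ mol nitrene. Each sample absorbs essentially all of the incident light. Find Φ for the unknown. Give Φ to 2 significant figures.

Φ = 0.62

Photons absorbed by the actinometer: 7.76×10⁻⁷ / 0.215 = 3.609×10⁻⁶ mol.
Φ(unknown) = 2.24×10⁻⁶ / 3.609×10⁻⁶ = 0.62.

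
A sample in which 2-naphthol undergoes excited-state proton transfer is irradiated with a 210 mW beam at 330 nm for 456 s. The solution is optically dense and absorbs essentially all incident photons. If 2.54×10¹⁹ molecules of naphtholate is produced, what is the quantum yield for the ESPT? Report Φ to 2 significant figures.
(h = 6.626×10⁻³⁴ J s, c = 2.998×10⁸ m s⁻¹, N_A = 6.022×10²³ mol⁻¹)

Product: 2.54×10¹⁹ / 6.022×10²³ = 4.218×10⁻⁵ mol.
Photon energy at 330 nm: hc/λ = (6.626×10⁻³⁴)(2.998×10⁸)/(330×10⁻⁹) = 6.020×10⁻¹⁹ J.
Energy delivered: (210 mW)(456 s) = 95.76 J.
Photons incident: 95.76 / 6.020×10⁻¹⁹ = 1.591×10²⁰, i.e. 1.591×10²⁰/6.022×10²³ = 2.642×10⁻⁴ mol.
Φ = 4.218×10⁻⁵ mol / 2.642×10⁻⁴ mol photons = 0.16.

Φ = 0.16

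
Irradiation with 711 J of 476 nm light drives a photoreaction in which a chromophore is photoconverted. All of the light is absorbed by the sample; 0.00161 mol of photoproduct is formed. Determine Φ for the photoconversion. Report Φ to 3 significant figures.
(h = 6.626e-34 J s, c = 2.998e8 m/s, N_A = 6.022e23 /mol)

Φ = 0.569

Photon energy at 476 nm: hc/λ = (6.626e-34)(2.998e8)/(476e-9) = 4.173e-19 J.
Photons incident: 711 / 4.173e-19 = 1.704e21, i.e. 1.704e21/6.022e23 = 0.002830 mol.
Φ = 0.00161 mol / 0.002830 mol photons = 0.569.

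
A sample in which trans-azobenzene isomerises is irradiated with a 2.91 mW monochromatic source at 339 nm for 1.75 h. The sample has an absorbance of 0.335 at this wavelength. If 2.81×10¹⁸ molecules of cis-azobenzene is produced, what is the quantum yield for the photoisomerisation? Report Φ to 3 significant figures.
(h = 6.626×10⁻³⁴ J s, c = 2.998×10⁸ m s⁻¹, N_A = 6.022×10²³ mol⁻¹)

Product: 2.81×10¹⁸ / 6.022×10²³ = 4.666×10⁻⁶ mol.
Photon energy at 339 nm: hc/λ = (6.626×10⁻³⁴)(2.998×10⁸)/(339×10⁻⁹) = 5.860×10⁻¹⁹ J.
Energy delivered: (2.91 mW)(6300 s) = 18.33 J.
Photons incident: 18.33 / 5.860×10⁻¹⁹ = 3.128×10¹⁹, i.e. 3.128×10¹⁹/6.022×10²³ = 5.194×10⁻⁵ mol.
Fraction absorbed: 1 − 10^(−0.335) = 0.5376.
Photons absorbed: 0.5376 × 5.194×10⁻⁵ = 2.792×10⁻⁵ mol.
Φ = 4.666×10⁻⁶ mol / 2.792×10⁻⁵ mol photons = 0.167.

Φ = 0.167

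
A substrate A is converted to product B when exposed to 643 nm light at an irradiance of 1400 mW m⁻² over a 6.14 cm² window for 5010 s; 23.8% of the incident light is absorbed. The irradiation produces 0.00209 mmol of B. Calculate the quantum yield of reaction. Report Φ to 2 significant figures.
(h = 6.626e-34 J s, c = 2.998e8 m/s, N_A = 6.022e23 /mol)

Φ = 0.38

Product: 0.00209 mmol = 2.09e-6 mol.
Photon energy at 643 nm: hc/λ = (6.626e-34)(2.998e8)/(643e-9) = 3.089e-19 J.
Energy delivered: (1400 mW m⁻²)(6.14e-4 m²)(5010 s) = 4.307 J.
Photons incident: 4.307 / 3.089e-19 = 1.394e19, i.e. 1.394e19/6.022e23 = 2.315e-5 mol.
Photons absorbed: 0.238 × 2.315e-5 = 5.510e-6 mol.
Φ = 2.09e-6 mol / 5.510e-6 mol photons = 0.38.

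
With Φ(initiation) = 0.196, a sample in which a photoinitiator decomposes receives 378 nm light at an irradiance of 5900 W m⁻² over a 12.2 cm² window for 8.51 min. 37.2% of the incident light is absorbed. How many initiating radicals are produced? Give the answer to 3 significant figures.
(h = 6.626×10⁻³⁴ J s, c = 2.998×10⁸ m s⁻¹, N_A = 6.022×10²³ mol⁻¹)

5.10×10²⁰ initiating radicals

Photon energy at 378 nm: hc/λ = (6.626×10⁻³⁴)(2.998×10⁸)/(378×10⁻⁹) = 5.255×10⁻¹⁹ J.
Energy delivered: (5900 W m⁻²)(12.2×10⁻⁴ m²)(510.6 s) = 3675 J.
Photons incident: 3675 / 5.255×10⁻¹⁹ = 6.993×10²¹, i.e. 6.993×10²¹/6.022×10²³ = 0.01161 mol.
Photons absorbed: 0.372 × 0.01161 = 0.004319 mol.
Product: Φ × n_abs = 0.196 × 0.004319 = 8.465×10⁻⁴ mol.
As a count: 8.465×10⁻⁴ × 6.022×10²³ = 5.10×10²⁰.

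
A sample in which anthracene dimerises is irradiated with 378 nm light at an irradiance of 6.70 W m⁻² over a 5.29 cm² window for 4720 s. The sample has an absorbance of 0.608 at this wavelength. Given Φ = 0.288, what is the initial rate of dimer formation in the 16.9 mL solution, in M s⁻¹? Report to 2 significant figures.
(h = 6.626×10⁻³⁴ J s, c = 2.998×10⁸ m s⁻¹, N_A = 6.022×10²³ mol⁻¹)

1.4×10⁻⁷ M s⁻¹

Photon energy at 378 nm: hc/λ = (6.626×10⁻³⁴)(2.998×10⁸)/(378×10⁻⁹) = 5.255×10⁻¹⁹ J.
Energy delivered: (6.70 W m⁻²)(5.29×10⁻⁴ m²)(4720 s) = 16.73 J.
Photons incident: 16.73 / 5.255×10⁻¹⁹ = 3.184×10¹⁹, i.e. 3.184×10¹⁹/6.022×10²³ = 5.287×10⁻⁵ mol.
Fraction absorbed: 1 − 10^(−0.608) = 0.7534.
Photons absorbed: 0.7534 × 5.287×10⁻⁵ = 3.983×10⁻⁵ mol.
Product formed: 0.288 × 3.983×10⁻⁵ = 1.147×10⁻⁵ mol.
Rate: 1.147×10⁻⁵ mol / (4720 s × 0.0169 L) = 1.4×10⁻⁷ M s⁻¹.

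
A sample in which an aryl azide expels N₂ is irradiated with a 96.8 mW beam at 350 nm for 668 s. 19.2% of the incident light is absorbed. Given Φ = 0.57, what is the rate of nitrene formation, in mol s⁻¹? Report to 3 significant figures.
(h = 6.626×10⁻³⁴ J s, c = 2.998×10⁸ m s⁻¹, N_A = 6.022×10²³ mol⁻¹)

Photon energy at 350 nm: hc/λ = (6.626×10⁻³⁴)(2.998×10⁸)/(350×10⁻⁹) = 5.676×10⁻¹⁹ J.
Energy delivered: (96.8 mW)(668 s) = 64.66 J.
Photons incident: 64.66 / 5.676×10⁻¹⁹ = 1.139×10²⁰, i.e. 1.139×10²⁰/6.022×10²³ = 1.891×10⁻⁴ mol.
Photons absorbed: 0.192 × 1.891×10⁻⁴ = 3.631×10⁻⁵ mol.
Product formed: 0.57 × 3.631×10⁻⁵ = 2.070×10⁻⁵ mol.
Rate: 2.070×10⁻⁵ / 668 s = 3.10×10⁻⁸ mol s⁻¹.

3.10×10⁻⁸ mol s⁻¹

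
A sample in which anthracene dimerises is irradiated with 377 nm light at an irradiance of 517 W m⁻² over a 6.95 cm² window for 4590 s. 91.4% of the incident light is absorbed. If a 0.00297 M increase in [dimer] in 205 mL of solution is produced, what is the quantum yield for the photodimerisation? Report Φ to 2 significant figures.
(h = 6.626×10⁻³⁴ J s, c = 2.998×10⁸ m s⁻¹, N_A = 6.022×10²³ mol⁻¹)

Φ = 0.13

Product: (0.00297 M)(0.205 L) = 6.089×10⁻⁴ mol.
Photon energy at 377 nm: hc/λ = (6.626×10⁻³⁴)(2.998×10⁸)/(377×10⁻⁹) = 5.269×10⁻¹⁹ J.
Energy delivered: (517 W m⁻²)(6.95×10⁻⁴ m²)(4590 s) = 1649 J.
Photons incident: 1649 / 5.269×10⁻¹⁹ = 3.130×10²¹, i.e. 3.130×10²¹/6.022×10²³ = 0.005198 mol.
Photons absorbed: 0.914 × 0.005198 = 0.004751 mol.
Φ = 6.089×10⁻⁴ mol / 0.004751 mol photons = 0.13.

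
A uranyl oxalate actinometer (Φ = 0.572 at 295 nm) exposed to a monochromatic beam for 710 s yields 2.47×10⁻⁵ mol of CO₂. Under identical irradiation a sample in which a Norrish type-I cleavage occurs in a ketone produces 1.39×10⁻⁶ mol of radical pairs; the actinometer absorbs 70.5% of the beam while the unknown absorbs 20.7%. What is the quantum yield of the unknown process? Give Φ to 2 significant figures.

Photons absorbed by the actinometer: 2.47×10⁻⁵ / 0.572 = 4.318×10⁻⁵ mol.
Incident flux: 4.318×10⁻⁵ / 0.705 = 6.125×10⁻⁵ einstein.
Absorbed by unknown: 0.207 × 6.125×10⁻⁵ = 1.268×10⁻⁵ mol.
Φ(unknown) = 1.39×10⁻⁶ / 1.268×10⁻⁵ = 0.11.

Φ = 0.11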